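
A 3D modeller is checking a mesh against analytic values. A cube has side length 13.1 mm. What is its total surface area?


Shape: cube
Side s = 13.1 mm
A cube has 6 square faces.
Formula: SA = 6 * s^2
s^2 = 171.61
SA = 6 * 171.61
SA = 1029.66
1029.66 mm^2


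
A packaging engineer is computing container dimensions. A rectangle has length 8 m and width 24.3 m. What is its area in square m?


Shape: rectangle
Length l = 8 m, Width w = 24.3 m
Formula: A = l * w
A = 8 * 24.3
A = 194.4
194.4 m^2


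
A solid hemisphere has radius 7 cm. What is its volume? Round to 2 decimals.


Shape: hemisphere (half of a sphere)
Radius r = 7 cm
Formula: V = (1/2) * (4/3) * pi * r^3 = (2/3) * pi * r^3
r^3 = 343
(2/3) * 343 = 228.666667
V = 228.666667 * pi
V = 718.38
718.38 cm^3


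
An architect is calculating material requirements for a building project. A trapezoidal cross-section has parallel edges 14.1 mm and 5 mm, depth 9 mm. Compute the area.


Shape: trapezoid
Parallel sides a = 14.1 mm, b = 5 mm; Height h = 9 mm
Formula: A = (a + b) * h / 2
a + b = 14.1 + 5 = 19.1
A = 19.1 * 9 / 2
A = 171.9 / 2
A = 85.95
85.95 mm^2


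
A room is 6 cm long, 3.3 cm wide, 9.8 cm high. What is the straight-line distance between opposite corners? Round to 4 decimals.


Shape: rectangular box (space diagonal)
l = 6 cm, w = 3.3 cm, h = 9.8 cm
Visualize: the diagonal of the base, then a right triangle with that diagonal and the height.
Formula: d = sqrt(l^2 + w^2 + h^2)
l^2 + w^2 + h^2 = 36 + 10.89 + 96.04 = 142.93
d = sqrt(142.93)
d = 11.9553
11.9553 cm


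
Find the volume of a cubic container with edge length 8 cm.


Shape: cube
Side s = 8 cm
Formula: V = s^3
V = 8 * 8 * 8
V = 64 * 8
V = 512
512 cm^3


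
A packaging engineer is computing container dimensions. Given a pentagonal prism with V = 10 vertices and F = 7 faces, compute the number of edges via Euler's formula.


Polyhedron: pentagonal prism
Euler's formula for convex polyhedra: V - E + F = 2
Given: V = 10 vertices and F = 7 faces
Solve for E:
E = V + F - 2 = 10 + 7 - 2 = 15
15 edges


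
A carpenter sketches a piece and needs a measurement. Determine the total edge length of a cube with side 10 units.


Shape: cube
Side s = 10 units
A cube has 12 edges, all equal.
Formula: total edge length = 12 * s
Total = 12 * 10
Total = 120
120 units


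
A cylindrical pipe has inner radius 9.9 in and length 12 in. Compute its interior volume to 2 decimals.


Shape: cylinder
Radius r = 9.9 in, Height h = 12 in
Formula: V = pi * r^2 * h
r^2 = 98.01
V = pi * 98.01 * 12
V = 1176.12 * pi
V = 3694.89
3694.89 in^3


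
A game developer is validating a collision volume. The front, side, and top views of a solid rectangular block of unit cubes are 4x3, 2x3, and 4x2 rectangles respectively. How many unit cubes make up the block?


Orthographic views of a solid rectangular block:
Front view 4 x 3 -> length = 4, height = 3
Side view 2 x 3 -> width = 2, height = 3 (consistent)
Top view 4 x 2 -> confirms length = 4, width = 2
The block is 4 x 2 x 3.
Total unit cubes = 4 * 2 * 3 = 24
24 unit cubes


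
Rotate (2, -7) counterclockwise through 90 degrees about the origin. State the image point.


Transformation: rotation about the origin
Original point: (2, -7)
Rule for 90 deg counterclockwise: (x, y) -> (-y, x)
Apply: (2, -7) -> (7, 2)
(7, 2)


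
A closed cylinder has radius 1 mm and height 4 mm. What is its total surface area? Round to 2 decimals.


Shape: closed cylinder
Radius r = 1 mm, Height h = 4 mm
Formula: SA = 2*pi*r^2 + 2*pi*r*h = 2*pi*r*(r + h)
r + h = 5
2 * r * (r + h) = 2 * 1 * 5 = 10
SA = 10 * pi
SA = 31.42
31.42 mm^2


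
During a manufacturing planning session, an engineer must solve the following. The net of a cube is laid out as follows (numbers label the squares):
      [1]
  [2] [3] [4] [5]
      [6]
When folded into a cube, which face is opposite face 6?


Net: cross layout. Take square 3 as the base (bottom).
Fold the four squares in the horizontal row up around 3: 2 -> left, 4 -> right, 5 wraps to the top.
Fold 1 and 6 up from 3: 1 -> back, 6 -> front.
Opposite pairs are therefore: (1, 6), (2, 4), (3, 5).
Face 6 is opposite face 1.
face 1


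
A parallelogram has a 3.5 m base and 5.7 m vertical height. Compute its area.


Shape: parallelogram
Base b = 3.5 m, Height h = 5.7 m
Formula: A = b * h
A = 3.5 * 5.7
A = 19.95
19.95 m^2


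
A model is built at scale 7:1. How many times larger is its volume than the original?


Linear scale factor k = 7
Rule: under a linear scaling by k, volumes scale by k^3.
k^3 = 7 * 7 * 7
k^3 = 49 * 7
k^3 = 343
Volume scales by a factor of 343.
343 (dimensionless)


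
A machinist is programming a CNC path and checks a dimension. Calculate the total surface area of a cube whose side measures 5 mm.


Shape: cube
Side s = 5 mm
A cube has 6 square faces.
Formula: SA = 6 * s^2
s^2 = 25
SA = 6 * 25
SA = 150
150 mm^2


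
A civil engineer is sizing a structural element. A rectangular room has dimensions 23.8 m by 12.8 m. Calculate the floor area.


Shape: rectangle
Length l = 23.8 m, Width w = 12.8 m
Formula: A = l * w
A = 23.8 * 12.8
A = 304.64
304.64 m^2


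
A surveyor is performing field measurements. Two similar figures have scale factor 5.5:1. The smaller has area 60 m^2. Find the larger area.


Linear scale factor k = 5.5
Original area = 60 m^2
Rule: under a linear scaling by k, areas scale by k^2.
k^2 = 5.5^2 = 30.25
New area = 60 * 30.25
New area = 1815
1815 m^2


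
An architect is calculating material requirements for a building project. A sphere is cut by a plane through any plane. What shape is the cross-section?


Solid: sphere
Cutting plane: through any plane
Visualize the intersection of the plane with the solid's surface.
The boundary of the cut region is a circle.
circle


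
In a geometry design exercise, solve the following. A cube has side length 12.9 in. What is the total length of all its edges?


Shape: cube
Side s = 12.9 in
A cube has 12 edges, all equal.
Formula: total edge length = 12 * s
Total = 12 * 12.9
Total = 154.8
154.8 in


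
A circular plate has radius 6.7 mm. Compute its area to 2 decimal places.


Shape: circle
Radius r = 6.7 mm
Formula: A = pi * r^2
r^2 = 6.7^2 = 44.89
A = pi * 44.89
A = 141.03
141.03 mm^2


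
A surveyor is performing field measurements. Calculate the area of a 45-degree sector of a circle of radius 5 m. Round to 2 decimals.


Shape: circular sector
Radius r = 5 m, Angle = 45 degrees
Formula: A = (angle/360) * pi * r^2
r^2 = 25
Fraction of circle = 45/360
A = (45/360) * pi * 25
A = 3.125 * pi
A = 9.82
9.82 m^2


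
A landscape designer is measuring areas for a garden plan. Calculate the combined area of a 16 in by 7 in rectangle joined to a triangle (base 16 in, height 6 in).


Composite shape: rectangle + triangle
Rectangle area = 16 * 7 = 112
Triangle area = 0.5 * 16 * 6 = 48
Total = 112 + 48
Total = 160
160 in^2


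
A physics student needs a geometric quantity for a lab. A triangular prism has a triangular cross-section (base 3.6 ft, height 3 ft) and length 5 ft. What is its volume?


Shape: triangular prism
Triangle base = 3.6 ft, triangle height = 3 ft, prism length L = 5 ft
Formula: V = (1/2 * b * h_tri) * L
Cross-section area = 0.5 * 3.6 * 3 = 5.4
V = 5.4 * 5
V = 27
27 ft^3


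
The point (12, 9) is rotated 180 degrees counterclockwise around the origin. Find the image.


Transformation: rotation about the origin
Original point: (12, 9)
Rule for 180 deg: (x, y) -> (-x, -y)
Apply: (12, 9) -> (-12, -9)
(-12, -9)


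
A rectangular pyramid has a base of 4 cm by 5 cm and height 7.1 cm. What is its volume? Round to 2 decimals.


Shape: rectangular pyramid
Base: 4 cm x 5 cm, Height h = 7.1 cm
Formula: V = (1/3) * base_area * h
base_area = 4 * 5 = 20
base_area * h = 20 * 7.1 = 142
V = 142 / 3
V = 47.33
47.33 cm^3


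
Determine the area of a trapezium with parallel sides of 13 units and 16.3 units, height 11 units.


Shape: trapezoid
Parallel sides a = 13 units, b = 16.3 units; Height h = 11 units
Formula: A = (a + b) * h / 2
a + b = 13 + 16.3 = 29.3
A = 29.3 * 11 / 2
A = 322.3 / 2
A = 161.15
161.15 units^2


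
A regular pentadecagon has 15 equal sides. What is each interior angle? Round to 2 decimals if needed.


Shape: regular pentadecagon (15 sides)
Formula: interior angle = (n - 2) * 180 / n
(n - 2) = 13
(n - 2) * 180 = 2340
angle = 2340 / 15
angle = 156
156 degrees


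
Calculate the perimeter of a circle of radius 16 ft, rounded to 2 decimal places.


Shape: circle
Radius r = 16 ft
Formula: C = 2 * pi * r
C = 2 * pi * 16
C = 32 * pi
C = 100.53
100.53 ft


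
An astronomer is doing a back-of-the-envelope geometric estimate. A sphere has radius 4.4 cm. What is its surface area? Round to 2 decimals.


Shape: sphere
Radius r = 4.4 cm
Formula: SA = 4 * pi * r^2
r^2 = 19.36
SA = 4 * pi * 19.36
SA = 77.44 * pi
SA = 243.28
243.28 cm^2


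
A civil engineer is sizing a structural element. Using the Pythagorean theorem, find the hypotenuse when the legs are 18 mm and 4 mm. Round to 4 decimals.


Shape: right triangle
Legs a = 18 mm, b = 4 mm
Formula: c = sqrt(a^2 + b^2)
a^2 = 324, b^2 = 16
a^2 + b^2 = 340
c = sqrt(340)
c = 18.4391
18.4391 mm


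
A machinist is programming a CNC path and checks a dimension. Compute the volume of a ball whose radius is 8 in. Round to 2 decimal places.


Shape: sphere
Radius r = 8 in
Formula: V = (4/3) * pi * r^3
r^3 = 512
(4/3) * 512 = 682.666667
V = 682.666667 * pi
V = 2144.66
2144.66 in^3


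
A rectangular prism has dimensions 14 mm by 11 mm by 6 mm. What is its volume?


Shape: rectangular prism
l = 14 mm, w = 11 mm, h = 6 mm
Formula: V = l * w * h
V = 14 * 11 * 6
V = 154 * 6
V = 924
924 mm^3


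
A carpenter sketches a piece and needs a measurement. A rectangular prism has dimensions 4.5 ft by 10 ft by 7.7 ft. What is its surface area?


Shape: rectangular prism
l = 4.5 ft, w = 10 ft, h = 7.7 ft
Formula: SA = 2(lw + lh + wh)
lw = 45, lh = 34.65, wh = 77
lw + lh + wh = 156.65
SA = 2 * 156.65
SA = 313.3
313.3 ft^2


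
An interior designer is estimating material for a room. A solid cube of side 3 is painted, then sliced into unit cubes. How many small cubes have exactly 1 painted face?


Large cube: 3 x 3 x 3, cut into unit cubes.
n = 3, so n - 2 = 1
Cubes with 1 painted face lie in the interior of each face.
A cube has 6 faces; each contributes (n - 2)^2 = 1 such cubes.
Count = 6 * 1 = 6
6 unit cubes


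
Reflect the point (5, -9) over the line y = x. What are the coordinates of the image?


Transformation: reflection
Original point: (5, -9)
Rule for reflection over y = x: (x, y) -> (y, x)
Apply: (5, -9) -> (-9, 5)
(-9, 5)


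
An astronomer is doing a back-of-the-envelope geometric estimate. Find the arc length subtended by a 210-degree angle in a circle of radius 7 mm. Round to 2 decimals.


Shape: circular arc
Radius r = 7 mm, Angle = 210 degrees
Formula: L = (angle/360) * 2 * pi * r
2 * pi * r = 14 * pi
L = (210/360) * 14 * pi
L = 8.166667 * pi
L = 25.66
25.66 mm


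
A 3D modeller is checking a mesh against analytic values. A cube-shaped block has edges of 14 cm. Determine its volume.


Shape: cube
Side s = 14 cm
Formula: V = s^3
V = 14 * 14 * 14
V = 196 * 14
V = 2744
2744 cm^3


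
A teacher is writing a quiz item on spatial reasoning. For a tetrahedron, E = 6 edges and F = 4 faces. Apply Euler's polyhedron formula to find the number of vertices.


Polyhedron: tetrahedron
Euler's formula for convex polyhedra: V - E + F = 2
Given: E = 6 edges and F = 4 faces
Solve for V:
V = 2 + E - F = 2 + 6 - 4 = 4
4 vertices


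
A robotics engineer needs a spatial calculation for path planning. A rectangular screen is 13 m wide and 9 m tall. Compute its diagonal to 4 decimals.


Shape: rectangle (diagonal via Pythagoras)
Sides: 13 m and 9 m
Formula: d = sqrt(l^2 + w^2)
l^2 = 169, w^2 = 81
l^2 + w^2 = 250
d = sqrt(250)
d = 15.8114
15.8114 m


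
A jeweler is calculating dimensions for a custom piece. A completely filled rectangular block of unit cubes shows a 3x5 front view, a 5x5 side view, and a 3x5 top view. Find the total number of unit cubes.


Orthographic views of a solid rectangular block:
Front view 3 x 5 -> length = 3, height = 5
Side view 5 x 5 -> width = 5, height = 5 (consistent)
Top view 3 x 5 -> confirms length = 3, width = 5
The block is 3 x 5 x 5.
Total unit cubes = 3 * 5 * 5 = 75
75 unit cubes


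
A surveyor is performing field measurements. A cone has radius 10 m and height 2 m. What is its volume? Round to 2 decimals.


Shape: cone
Radius r = 10 m, Height h = 2 m
Formula: V = (1/3) * pi * r^2 * h
r^2 = 100
pi * r^2 * h = pi * 100 * 2 = 200 * pi
V = 200 * pi / 3
V = 209.44
209.44 m^3


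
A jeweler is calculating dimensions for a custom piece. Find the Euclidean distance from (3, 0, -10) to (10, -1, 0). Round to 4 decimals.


3D distance between two points
P1 = (3, 0, -10), P2 = (10, -1, 0)
Formula: d = sqrt((x2-x1)^2 + (y2-y1)^2 + (z2-z1)^2)
dx = 10 - 3 = 7
dy = -1 - 0 = -1
dz = 0 - -10 = 10
dx^2 + dy^2 + dz^2 = 49 + 1 + 100 = 150
d = sqrt(150)
d = 12.2474
12.2474 units


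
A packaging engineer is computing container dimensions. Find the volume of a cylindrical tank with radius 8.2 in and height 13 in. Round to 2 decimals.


Shape: cylinder
Radius r = 8.2 in, Height h = 13 in
Formula: V = pi * r^2 * h
r^2 = 67.24
V = pi * 67.24 * 13
V = 874.12 * pi
V = 2746.13
2746.13 in^3


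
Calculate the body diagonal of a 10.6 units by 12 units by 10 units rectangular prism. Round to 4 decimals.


Shape: rectangular box (space diagonal)
l = 10.6 units, w = 12 units, h = 10 units
Visualize: the diagonal of the base, then a right triangle with that diagonal and the height.
Formula: d = sqrt(l^2 + w^2 + h^2)
l^2 + w^2 + h^2 = 112.36 + 144 + 100 = 356.36
d = sqrt(356.36)
d = 18.8775
18.8775 units


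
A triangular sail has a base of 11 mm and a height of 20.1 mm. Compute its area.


Shape: triangle
Base b = 11 mm, Height h = 20.1 mm
Formula: A = (1/2) * b * h
A = 0.5 * 11 * 20.1
A = 0.5 * 221.1
A = 110.55
110.55 mm^2


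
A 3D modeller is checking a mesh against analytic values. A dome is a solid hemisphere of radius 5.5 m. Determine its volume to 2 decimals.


Shape: hemisphere (half of a sphere)
Radius r = 5.5 m
Formula: V = (1/2) * (4/3) * pi * r^3 = (2/3) * pi * r^3
r^3 = 166.375
(2/3) * 166.375 = 110.916667
V = 110.916667 * pi
V = 348.45
348.45 m^3


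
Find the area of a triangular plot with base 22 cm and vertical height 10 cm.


Shape: triangle
Base b = 22 cm, Height h = 10 cm
Formula: A = (1/2) * b * h
A = 0.5 * 22 * 10
A = 0.5 * 220
A = 110
110 cm^2


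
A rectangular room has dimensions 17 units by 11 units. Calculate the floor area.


Shape: rectangle
Length l = 17 units, Width w = 11 units
Formula: A = l * w
A = 17 * 11
A = 187
187 units^2


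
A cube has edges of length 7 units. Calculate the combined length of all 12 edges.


Shape: cube
Side s = 7 units
A cube has 12 edges, all equal.
Formula: total edge length = 12 * s
Total = 12 * 7
Total = 84
84 units


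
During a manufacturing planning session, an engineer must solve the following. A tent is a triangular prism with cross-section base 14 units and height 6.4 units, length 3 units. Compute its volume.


Shape: triangular prism
Triangle base = 14 units, triangle height = 6.4 units, prism length L = 3 units
Formula: V = (1/2 * b * h_tri) * L
Cross-section area = 0.5 * 14 * 6.4 = 44.8
V = 44.8 * 3
V = 134.4
134.4 units^3


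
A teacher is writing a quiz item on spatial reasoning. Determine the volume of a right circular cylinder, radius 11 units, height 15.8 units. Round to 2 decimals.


Shape: cylinder
Radius r = 11 units, Height h = 15.8 units
Formula: V = pi * r^2 * h
r^2 = 121
V = pi * 121 * 15.8
V = 1911.8 * pi
V = 6006.1
6006.1 units^3


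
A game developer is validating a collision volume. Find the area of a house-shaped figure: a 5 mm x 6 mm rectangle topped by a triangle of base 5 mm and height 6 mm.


Composite shape: rectangle + triangle
Rectangle area = 5 * 6 = 30
Triangle area = 0.5 * 5 * 6 = 15
Total = 30 + 15
Total = 45
45 mm^2


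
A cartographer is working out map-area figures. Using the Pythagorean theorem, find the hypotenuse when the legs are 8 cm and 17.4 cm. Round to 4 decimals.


Shape: right triangle
Legs a = 8 cm, b = 17.4 cm
Formula: c = sqrt(a^2 + b^2)
a^2 = 64, b^2 = 302.76
a^2 + b^2 = 366.76
c = sqrt(366.76)
c = 19.151
19.151 cm


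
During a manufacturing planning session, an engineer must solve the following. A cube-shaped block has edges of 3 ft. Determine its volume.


Shape: cube
Side s = 3 ft
Formula: V = s^3
V = 3 * 3 * 3
V = 9 * 3
V = 27
27 ft^3


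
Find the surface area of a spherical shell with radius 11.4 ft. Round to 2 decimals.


Shape: sphere
Radius r = 11.4 ft
Formula: SA = 4 * pi * r^2
r^2 = 129.96
SA = 4 * pi * 129.96
SA = 519.84 * pi
SA = 1633.13
1633.13 ft^2


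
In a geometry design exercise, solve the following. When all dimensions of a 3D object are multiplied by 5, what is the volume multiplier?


Linear scale factor k = 5
Rule: under a linear scaling by k, volumes scale by k^3.
k^3 = 5 * 5 * 5
k^3 = 25 * 5
k^3 = 125
Volume scales by a factor of 125.
125 (dimensionless)


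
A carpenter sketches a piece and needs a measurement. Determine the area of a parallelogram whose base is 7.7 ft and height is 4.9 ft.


Shape: parallelogram
Base b = 7.7 ft, Height h = 4.9 ft
Formula: A = b * h
A = 7.7 * 4.9
A = 37.73
37.73 ft^2


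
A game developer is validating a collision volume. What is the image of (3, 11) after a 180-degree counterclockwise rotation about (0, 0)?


Transformation: rotation about the origin
Original point: (3, 11)
Rule for 180 deg: (x, y) -> (-x, -y)
Apply: (3, 11) -> (-3, -11)
(-3, -11)


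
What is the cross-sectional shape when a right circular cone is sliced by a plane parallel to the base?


Solid: right circular cone
Cutting plane: parallel to the base
Visualize the intersection of the plane with the solid's surface.
The boundary of the cut region is a circle.
circle


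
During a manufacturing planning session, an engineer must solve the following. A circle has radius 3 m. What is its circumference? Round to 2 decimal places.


Shape: circle
Radius r = 3 m
Formula: C = 2 * pi * r
C = 2 * pi * 3
C = 6 * pi
C = 18.85
18.85 m


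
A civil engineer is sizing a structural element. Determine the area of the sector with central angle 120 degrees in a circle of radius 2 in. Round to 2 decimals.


Shape: circular sector
Radius r = 2 in, Angle = 120 degrees
Formula: A = (angle/360) * pi * r^2
r^2 = 4
Fraction of circle = 120/360
A = (120/360) * pi * 4
A = 1.333333 * pi
A = 4.19
4.19 in^2


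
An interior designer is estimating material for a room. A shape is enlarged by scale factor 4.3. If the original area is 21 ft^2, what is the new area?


Linear scale factor k = 4.3
Original area = 21 ft^2
Rule: under a linear scaling by k, areas scale by k^2.
k^2 = 4.3^2 = 18.49
New area = 21 * 18.49
New area = 388.29
388.29 ft^2


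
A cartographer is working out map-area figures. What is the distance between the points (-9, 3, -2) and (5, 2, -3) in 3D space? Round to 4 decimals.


3D distance between two points
P1 = (-9, 3, -2), P2 = (5, 2, -3)
Formula: d = sqrt((x2-x1)^2 + (y2-y1)^2 + (z2-z1)^2)
dx = 5 - -9 = 14
dy = 2 - 3 = -1
dz = -3 - -2 = -1
dx^2 + dy^2 + dz^2 = 196 + 1 + 1 = 198
d = sqrt(198)
d = 14.0712
14.0712 units


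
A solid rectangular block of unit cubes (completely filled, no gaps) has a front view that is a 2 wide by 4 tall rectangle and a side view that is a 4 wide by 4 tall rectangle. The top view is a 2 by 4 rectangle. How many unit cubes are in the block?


Orthographic views of a solid rectangular block:
Front view 2 x 4 -> length = 2, height = 4
Side view 4 x 4 -> width = 4, height = 4 (consistent)
Top view 2 x 4 -> confirms length = 2, width = 4
The block is 2 x 4 x 4.
Total unit cubes = 2 * 4 * 4 = 32
32 unit cubes


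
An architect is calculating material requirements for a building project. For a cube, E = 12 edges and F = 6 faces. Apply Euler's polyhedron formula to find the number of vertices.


Polyhedron: cube
Euler's formula for convex polyhedra: V - E + F = 2
Given: E = 12 edges and F = 6 faces
Solve for V:
V = 2 + E - F = 2 + 12 - 6 = 8
8 vertices


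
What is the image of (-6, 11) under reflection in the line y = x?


Transformation: reflection
Original point: (-6, 11)
Rule for reflection over y = x: (x, y) -> (y, x)
Apply: (-6, 11) -> (11, -6)
(11, -6)


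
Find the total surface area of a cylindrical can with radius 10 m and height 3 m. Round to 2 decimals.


Shape: closed cylinder
Radius r = 10 m, Height h = 3 m
Formula: SA = 2*pi*r^2 + 2*pi*r*h = 2*pi*r*(r + h)
r + h = 13
2 * r * (r + h) = 2 * 10 * 13 = 260
SA = 260 * pi
SA = 816.81
816.81 m^2


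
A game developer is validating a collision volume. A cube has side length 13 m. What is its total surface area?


Shape: cube
Side s = 13 m
A cube has 6 square faces.
Formula: SA = 6 * s^2
s^2 = 169
SA = 6 * 169
SA = 1014
1014 m^2


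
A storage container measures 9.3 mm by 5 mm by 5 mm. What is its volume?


Shape: rectangular prism
l = 9.3 mm, w = 5 mm, h = 5 mm
Formula: V = l * w * h
V = 9.3 * 5 * 5
V = 46.5 * 5
V = 232.5
232.5 mm^3


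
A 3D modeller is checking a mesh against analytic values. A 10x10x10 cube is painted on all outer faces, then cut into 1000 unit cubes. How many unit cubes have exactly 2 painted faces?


Large cube: 10 x 10 x 10, cut into unit cubes.
n = 10, so n - 2 = 8
Cubes with 2 painted faces lie along the edges, excluding corners.
A cube has 12 edges; each contributes (n - 2) = 8 such cubes.
Count = 12 * 8 = 96
96 unit cubes


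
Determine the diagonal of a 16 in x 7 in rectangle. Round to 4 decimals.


Shape: rectangle (diagonal via Pythagoras)
Sides: 16 in and 7 in
Formula: d = sqrt(l^2 + w^2)
l^2 = 256, w^2 = 49
l^2 + w^2 = 305
d = sqrt(305)
d = 17.4642
17.4642 in


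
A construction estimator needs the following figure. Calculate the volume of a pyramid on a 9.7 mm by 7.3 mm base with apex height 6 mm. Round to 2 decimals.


Shape: rectangular pyramid
Base: 9.7 mm x 7.3 mm, Height h = 6 mm
Formula: V = (1/3) * base_area * h
base_area = 9.7 * 7.3 = 70.81
base_area * h = 70.81 * 6 = 424.86
V = 424.86 / 3
V = 141.62
141.62 mm^3


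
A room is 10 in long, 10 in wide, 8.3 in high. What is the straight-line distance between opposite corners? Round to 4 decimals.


Shape: rectangular box (space diagonal)
l = 10 in, w = 10 in, h = 8.3 in
Visualize: the diagonal of the base, then a right triangle with that diagonal and the height.
Formula: d = sqrt(l^2 + w^2 + h^2)
l^2 + w^2 + h^2 = 100 + 100 + 68.89 = 268.89
d = sqrt(268.89)
d = 16.3979
16.3979 in


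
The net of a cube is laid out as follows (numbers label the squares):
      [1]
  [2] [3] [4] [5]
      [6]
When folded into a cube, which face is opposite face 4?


Net: cross layout. Take square 3 as the base (bottom).
Fold the four squares in the horizontal row up around 3: 2 -> left, 4 -> right, 5 wraps to the top.
Fold 1 and 6 up from 3: 1 -> back, 6 -> front.
Opposite pairs are therefore: (1, 6), (2, 4), (3, 5).
Face 4 is opposite face 2.
face 2


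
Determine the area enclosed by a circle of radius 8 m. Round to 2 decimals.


Shape: circle
Radius r = 8 m
Formula: A = pi * r^2
r^2 = 8^2 = 64
A = pi * 64
A = 201.06
201.06 m^2


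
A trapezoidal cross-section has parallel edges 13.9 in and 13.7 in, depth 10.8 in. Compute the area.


Shape: trapezoid
Parallel sides a = 13.9 in, b = 13.7 in; Height h = 10.8 in
Formula: A = (a + b) * h / 2
a + b = 13.9 + 13.7 = 27.6
A = 27.6 * 10.8 / 2
A = 298.08 / 2
A = 149.04
149.04 in^2


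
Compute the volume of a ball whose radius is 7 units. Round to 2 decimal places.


Shape: sphere
Radius r = 7 units
Formula: V = (4/3) * pi * r^3
r^3 = 343
(4/3) * 343 = 457.333333
V = 457.333333 * pi
V = 1436.76
1436.76 units^3


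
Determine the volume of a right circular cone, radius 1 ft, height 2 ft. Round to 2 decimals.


Shape: cone
Radius r = 1 ft, Height h = 2 ft
Formula: V = (1/3) * pi * r^2 * h
r^2 = 1
pi * r^2 * h = pi * 1 * 2 = 2 * pi
V = 2 * pi / 3
V = 2.09
2.09 ft^3


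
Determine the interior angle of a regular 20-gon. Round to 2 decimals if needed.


Shape: regular icosagon (20 sides)
Formula: interior angle = (n - 2) * 180 / n
(n - 2) = 18
(n - 2) * 180 = 3240
angle = 3240 / 20
angle = 162
162 degrees


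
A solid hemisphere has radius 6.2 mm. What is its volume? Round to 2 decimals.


Shape: hemisphere (half of a sphere)
Radius r = 6.2 mm
Formula: V = (1/2) * (4/3) * pi * r^3 = (2/3) * pi * r^3
r^3 = 238.328
(2/3) * 238.328 = 158.885333
V = 158.885333 * pi
V = 499.15
499.15 mm^3


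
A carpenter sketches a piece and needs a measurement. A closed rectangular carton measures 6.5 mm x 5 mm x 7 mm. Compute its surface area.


Shape: rectangular prism
l = 6.5 mm, w = 5 mm, h = 7 mm
Formula: SA = 2(lw + lh + wh)
lw = 32.5, lh = 45.5, wh = 35
lw + lh + wh = 113
SA = 2 * 113
SA = 226
226 mm^2


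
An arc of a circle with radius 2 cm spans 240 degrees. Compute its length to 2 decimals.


Shape: circular arc
Radius r = 2 cm, Angle = 240 degrees
Formula: L = (angle/360) * 2 * pi * r
2 * pi * r = 4 * pi
L = (240/360) * 4 * pi
L = 2.666667 * pi
L = 8.38
8.38 cm


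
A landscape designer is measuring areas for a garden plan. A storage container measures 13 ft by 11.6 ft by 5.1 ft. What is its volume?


Shape: rectangular prism
l = 13 ft, w = 11.6 ft, h = 5.1 ft
Formula: V = l * w * h
V = 13 * 11.6 * 5.1
V = 150.8 * 5.1
V = 769.08
769.08 ft^3


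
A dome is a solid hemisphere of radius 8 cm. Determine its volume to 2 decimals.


Shape: hemisphere (half of a sphere)
Radius r = 8 cm
Formula: V = (1/2) * (4/3) * pi * r^3 = (2/3) * pi * r^3
r^3 = 512
(2/3) * 512 = 341.333333
V = 341.333333 * pi
V = 1072.33
1072.33 cm^3


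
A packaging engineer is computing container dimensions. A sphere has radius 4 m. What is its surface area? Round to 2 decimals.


Shape: sphere
Radius r = 4 m
Formula: SA = 4 * pi * r^2
r^2 = 16
SA = 4 * pi * 16
SA = 64 * pi
SA = 201.06
201.06 m^2


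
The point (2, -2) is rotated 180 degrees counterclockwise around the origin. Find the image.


Transformation: rotation about the origin
Original point: (2, -2)
Rule for 180 deg: (x, y) -> (-x, -y)
Apply: (2, -2) -> (-2, 2)
(-2, 2)


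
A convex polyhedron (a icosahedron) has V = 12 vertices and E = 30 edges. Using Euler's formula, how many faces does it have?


Polyhedron: icosahedron
Euler's formula for convex polyhedra: V - E + F = 2
Given: V = 12 vertices and E = 30 edges
Solve for F:
F = 2 + E - V = 2 + 30 - 12 = 20
20 faces


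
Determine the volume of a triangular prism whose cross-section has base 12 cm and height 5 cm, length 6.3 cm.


Shape: triangular prism
Triangle base = 12 cm, triangle height = 5 cm, prism length L = 6.3 cm
Formula: V = (1/2 * b * h_tri) * L
Cross-section area = 0.5 * 12 * 5 = 30
V = 30 * 6.3
V = 189
189 cm^3


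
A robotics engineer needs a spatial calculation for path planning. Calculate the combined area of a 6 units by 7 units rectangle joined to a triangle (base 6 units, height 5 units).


Composite shape: rectangle + triangle
Rectangle area = 6 * 7 = 42
Triangle area = 0.5 * 6 * 5 = 15
Total = 42 + 15
Total = 57
57 units^2


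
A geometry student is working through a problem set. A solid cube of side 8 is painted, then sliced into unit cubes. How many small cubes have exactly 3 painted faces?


Large cube: 8 x 8 x 8, cut into unit cubes.
Cubes with 3 painted faces are at the corners. A cube always has 8 corners.
Count = 8
8 unit cubes


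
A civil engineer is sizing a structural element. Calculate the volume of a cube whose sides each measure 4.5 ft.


Shape: cube
Side s = 4.5 ft
Formula: V = s^3
V = 4.5 * 4.5 * 4.5
V = 20.25 * 4.5
V = 91.125
91.125 ft^3


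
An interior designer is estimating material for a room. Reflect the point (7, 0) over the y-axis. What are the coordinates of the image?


Transformation: reflection
Original point: (7, 0)
Rule for reflection over the y-axis: (x, y) -> (-x, y)
Apply: (7, 0) -> (-7, 0)
(-7, 0)


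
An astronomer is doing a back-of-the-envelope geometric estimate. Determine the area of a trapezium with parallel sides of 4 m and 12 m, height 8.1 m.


Shape: trapezoid
Parallel sides a = 4 m, b = 12 m; Height h = 8.1 m
Formula: A = (a + b) * h / 2
a + b = 4 + 12 = 16
A = 16 * 8.1 / 2
A = 129.6 / 2
A = 64.8
64.8 m^2


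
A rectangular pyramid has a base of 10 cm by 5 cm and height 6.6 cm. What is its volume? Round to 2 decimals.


Shape: rectangular pyramid
Base: 10 cm x 5 cm, Height h = 6.6 cm
Formula: V = (1/3) * base_area * h
base_area = 10 * 5 = 50
base_area * h = 50 * 6.6 = 330
V = 330 / 3
V = 110
110 cm^3


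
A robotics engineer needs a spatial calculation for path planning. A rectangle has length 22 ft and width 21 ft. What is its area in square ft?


Shape: rectangle
Length l = 22 ft, Width w = 21 ft
Formula: A = l * w
A = 22 * 21
A = 462
462 ft^2


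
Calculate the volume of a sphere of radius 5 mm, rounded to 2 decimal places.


Shape: sphere
Radius r = 5 mm
Formula: V = (4/3) * pi * r^3
r^3 = 125
(4/3) * 125 = 166.666667
V = 166.666667 * pi
V = 523.6
523.6 mm^3


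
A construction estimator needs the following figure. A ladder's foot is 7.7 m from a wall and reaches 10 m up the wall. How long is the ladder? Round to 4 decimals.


Shape: right triangle
Legs a = 7.7 m, b = 10 m
Formula: c = sqrt(a^2 + b^2)
a^2 = 59.29, b^2 = 100
a^2 + b^2 = 159.29
c = sqrt(159.29)
c = 12.621
12.621 m


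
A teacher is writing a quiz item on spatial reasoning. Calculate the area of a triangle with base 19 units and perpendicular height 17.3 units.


Shape: triangle
Base b = 19 units, Height h = 17.3 units
Formula: A = (1/2) * b * h
A = 0.5 * 19 * 17.3
A = 0.5 * 328.7
A = 164.35
164.35 units^2


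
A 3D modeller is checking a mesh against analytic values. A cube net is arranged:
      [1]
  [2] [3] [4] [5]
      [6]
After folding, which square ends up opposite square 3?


Net: cross layout. Take square 3 as the base (bottom).
Fold the four squares in the horizontal row up around 3: 2 -> left, 4 -> right, 5 wraps to the top.
Fold 1 and 6 up from 3: 1 -> back, 6 -> front.
Opposite pairs are therefore: (1, 6), (2, 4), (3, 5).
Face 3 is opposite face 5.
face 5


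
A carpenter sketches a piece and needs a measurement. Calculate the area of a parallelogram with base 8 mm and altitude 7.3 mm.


Shape: parallelogram
Base b = 8 mm, Height h = 7.3 mm
Formula: A = b * h
A = 8 * 7.3
A = 58.4
58.4 mm^2


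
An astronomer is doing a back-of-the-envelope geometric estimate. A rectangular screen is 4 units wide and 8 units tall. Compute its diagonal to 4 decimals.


Shape: rectangle (diagonal via Pythagoras)
Sides: 4 units and 8 units
Formula: d = sqrt(l^2 + w^2)
l^2 = 16, w^2 = 64
l^2 + w^2 = 80
d = sqrt(80)
d = 8.9443
8.9443 units


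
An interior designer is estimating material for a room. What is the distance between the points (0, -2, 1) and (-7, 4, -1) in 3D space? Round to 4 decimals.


3D distance between two points
P1 = (0, -2, 1), P2 = (-7, 4, -1)
Formula: d = sqrt((x2-x1)^2 + (y2-y1)^2 + (z2-z1)^2)
dx = -7 - 0 = -7
dy = 4 - -2 = 6
dz = -1 - 1 = -2
dx^2 + dy^2 + dz^2 = 49 + 36 + 4 = 89
d = sqrt(89)
d = 9.434
9.434 units


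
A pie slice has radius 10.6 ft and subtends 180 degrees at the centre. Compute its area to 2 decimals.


Shape: circular sector
Radius r = 10.6 ft, Angle = 180 degrees
Formula: A = (angle/360) * pi * r^2
r^2 = 112.36
Fraction of circle = 180/360
A = (180/360) * pi * 112.36
A = 56.18 * pi
A = 176.49
176.49 ft^2


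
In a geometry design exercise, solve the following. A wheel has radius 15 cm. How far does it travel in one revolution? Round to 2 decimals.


Shape: circle
Radius r = 15 cm
Formula: C = 2 * pi * r
C = 2 * pi * 15
C = 30 * pi
C = 94.25
94.25 cm


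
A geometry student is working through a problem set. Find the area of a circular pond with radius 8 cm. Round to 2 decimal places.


Shape: circle
Radius r = 8 cm
Formula: A = pi * r^2
r^2 = 8^2 = 64
A = pi * 64
A = 201.06
201.06 cm^2


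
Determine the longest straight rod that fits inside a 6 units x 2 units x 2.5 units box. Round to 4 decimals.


Shape: rectangular box (space diagonal)
l = 6 units, w = 2 units, h = 2.5 units
Visualize: the diagonal of the base, then a right triangle with that diagonal and the height.
Formula: d = sqrt(l^2 + w^2 + h^2)
l^2 + w^2 + h^2 = 36 + 4 + 6.25 = 46.25
d = sqrt(46.25)
d = 6.8007
6.8007 units


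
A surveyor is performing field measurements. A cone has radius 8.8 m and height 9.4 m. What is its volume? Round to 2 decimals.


Shape: cone
Radius r = 8.8 m, Height h = 9.4 m
Formula: V = (1/3) * pi * r^2 * h
r^2 = 77.44
pi * r^2 * h = pi * 77.44 * 9.4 = 727.936 * pi
V = 727.936 * pi / 3
V = 762.29
762.29 m^3


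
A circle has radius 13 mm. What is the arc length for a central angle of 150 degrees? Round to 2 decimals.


Shape: circular arc
Radius r = 13 mm, Angle = 150 degrees
Formula: L = (angle/360) * 2 * pi * r
2 * pi * r = 26 * pi
L = (150/360) * 26 * pi
L = 10.833333 * pi
L = 34.03
34.03 mm


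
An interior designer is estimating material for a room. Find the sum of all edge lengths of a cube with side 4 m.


Shape: cube
Side s = 4 m
A cube has 12 edges, all equal.
Formula: total edge length = 12 * s
Total = 12 * 4
Total = 48
48 m


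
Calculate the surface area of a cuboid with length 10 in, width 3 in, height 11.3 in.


Shape: rectangular prism
l = 10 in, w = 3 in, h = 11.3 in
Formula: SA = 2(lw + lh + wh)
lw = 30, lh = 113, wh = 33.9
lw + lh + wh = 176.9
SA = 2 * 176.9
SA = 353.8
353.8 in^2


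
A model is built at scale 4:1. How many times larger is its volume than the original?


Linear scale factor k = 4
Rule: under a linear scaling by k, volumes scale by k^3.
k^3 = 4 * 4 * 4
k^3 = 16 * 4
k^3 = 64
Volume scales by a factor of 64.
64 (dimensionless)


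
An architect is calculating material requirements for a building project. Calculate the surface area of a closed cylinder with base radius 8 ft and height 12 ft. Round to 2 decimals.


Shape: closed cylinder
Radius r = 8 ft, Height h = 12 ft
Formula: SA = 2*pi*r^2 + 2*pi*r*h = 2*pi*r*(r + h)
r + h = 20
2 * r * (r + h) = 2 * 8 * 20 = 320
SA = 320 * pi
SA = 1005.31
1005.31 ft^2


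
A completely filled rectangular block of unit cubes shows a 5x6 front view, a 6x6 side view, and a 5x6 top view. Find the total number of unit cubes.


Orthographic views of a solid rectangular block:
Front view 5 x 6 -> length = 5, height = 6
Side view 6 x 6 -> width = 6, height = 6 (consistent)
Top view 5 x 6 -> confirms length = 5, width = 6
The block is 5 x 6 x 6.
Total unit cubes = 5 * 6 * 6 = 180
180 unit cubes


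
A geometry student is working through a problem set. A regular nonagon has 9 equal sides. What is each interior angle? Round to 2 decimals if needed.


Shape: regular nonagon (9 sides)
Formula: interior angle = (n - 2) * 180 / n
(n - 2) = 7
(n - 2) * 180 = 1260
angle = 1260 / 9
angle = 140
140 degrees


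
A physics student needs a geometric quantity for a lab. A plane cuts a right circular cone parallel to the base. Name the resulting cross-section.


Solid: right circular cone
Cutting plane: parallel to the base
Visualize the intersection of the plane with the solid's surface.
The boundary of the cut region is a circle.
circle


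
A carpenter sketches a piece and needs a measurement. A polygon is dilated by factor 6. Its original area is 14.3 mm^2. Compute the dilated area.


Linear scale factor k = 6
Original area = 14.3 mm^2
Rule: under a linear scaling by k, areas scale by k^2.
k^2 = 6^2 = 36
New area = 14.3 * 36
New area = 514.8
514.8 mm^2


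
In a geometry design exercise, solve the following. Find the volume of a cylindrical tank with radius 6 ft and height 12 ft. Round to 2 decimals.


Shape: cylinder
Radius r = 6 ft, Height h = 12 ft
Formula: V = pi * r^2 * h
r^2 = 36
V = pi * 36 * 12
V = 432 * pi
V = 1357.17
1357.17 ft^3


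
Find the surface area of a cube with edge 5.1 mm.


Shape: cube
Side s = 5.1 mm
A cube has 6 square faces.
Formula: SA = 6 * s^2
s^2 = 26.01
SA = 6 * 26.01
SA = 156.06
156.06 mm^2


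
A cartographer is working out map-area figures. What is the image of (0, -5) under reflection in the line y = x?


Transformation: reflection
Original point: (0, -5)
Rule for reflection over y = x: (x, y) -> (y, x)
Apply: (0, -5) -> (-5, 0)
(-5, 0)


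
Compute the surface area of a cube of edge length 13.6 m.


Shape: cube
Side s = 13.6 m
A cube has 6 square faces.
Formula: SA = 6 * s^2
s^2 = 184.96
SA = 6 * 184.96
SA = 1109.76
1109.76 m^2


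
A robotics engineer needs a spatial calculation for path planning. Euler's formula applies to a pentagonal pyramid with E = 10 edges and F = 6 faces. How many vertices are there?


Polyhedron: pentagonal pyramid
Euler's formula for convex polyhedra: V - E + F = 2
Given: E = 10 edges and F = 6 faces
Solve for V:
V = 2 + E - F = 2 + 10 - 6 = 6
6 vertices


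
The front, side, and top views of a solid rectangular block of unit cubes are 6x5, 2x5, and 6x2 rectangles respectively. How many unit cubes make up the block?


Orthographic views of a solid rectangular block:
Front view 6 x 5 -> length = 6, height = 5
Side view 2 x 5 -> width = 2, height = 5 (consistent)
Top view 6 x 2 -> confirms length = 6, width = 2
The block is 6 x 2 x 5.
Total unit cubes = 6 * 2 * 5 = 60
60 unit cubes


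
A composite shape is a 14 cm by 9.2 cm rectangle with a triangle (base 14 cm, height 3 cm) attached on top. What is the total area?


Composite shape: rectangle + triangle
Rectangle area = 14 * 9.2 = 128.8
Triangle area = 0.5 * 14 * 3 = 21
Total = 128.8 + 21
Total = 149.8
149.8 cm^2


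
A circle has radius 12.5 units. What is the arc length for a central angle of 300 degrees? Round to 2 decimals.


Shape: circular arc
Radius r = 12.5 units, Angle = 300 degrees
Formula: L = (angle/360) * 2 * pi * r
2 * pi * r = 25 * pi
L = (300/360) * 25 * pi
L = 20.833333 * pi
L = 65.45
65.45 units


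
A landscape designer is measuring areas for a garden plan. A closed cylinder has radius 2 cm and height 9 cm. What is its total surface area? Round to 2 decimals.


Shape: closed cylinder
Radius r = 2 cm, Height h = 9 cm
Formula: SA = 2*pi*r^2 + 2*pi*r*h = 2*pi*r*(r + h)
r + h = 11
2 * r * (r + h) = 2 * 2 * 11 = 44
SA = 44 * pi
SA = 138.23
138.23 cm^2


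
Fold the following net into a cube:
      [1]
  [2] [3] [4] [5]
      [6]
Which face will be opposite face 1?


Net: cross layout. Take square 3 as the base (bottom).
Fold the four squares in the horizontal row up around 3: 2 -> left, 4 -> right, 5 wraps to the top.
Fold 1 and 6 up from 3: 1 -> back, 6 -> front.
Opposite pairs are therefore: (1, 6), (2, 4), (3, 5).
Face 1 is opposite face 6.
face 6


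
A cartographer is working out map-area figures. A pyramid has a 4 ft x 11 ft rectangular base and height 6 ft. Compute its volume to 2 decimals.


Shape: rectangular pyramid
Base: 4 ft x 11 ft, Height h = 6 ft
Formula: V = (1/3) * base_area * h
base_area = 4 * 11 = 44
base_area * h = 44 * 6 = 264
V = 264 / 3
V = 88
88 ft^3


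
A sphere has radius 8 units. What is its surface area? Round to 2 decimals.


Shape: sphere
Radius r = 8 units
Formula: SA = 4 * pi * r^2
r^2 = 64
SA = 4 * pi * 64
SA = 256 * pi
SA = 804.25
804.25 units^2


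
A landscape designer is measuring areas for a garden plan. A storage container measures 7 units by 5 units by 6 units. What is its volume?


Shape: rectangular prism
l = 7 units, w = 5 units, h = 6 units
Formula: V = l * w * h
V = 7 * 5 * 6
V = 35 * 6
V = 210
210 units^3
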